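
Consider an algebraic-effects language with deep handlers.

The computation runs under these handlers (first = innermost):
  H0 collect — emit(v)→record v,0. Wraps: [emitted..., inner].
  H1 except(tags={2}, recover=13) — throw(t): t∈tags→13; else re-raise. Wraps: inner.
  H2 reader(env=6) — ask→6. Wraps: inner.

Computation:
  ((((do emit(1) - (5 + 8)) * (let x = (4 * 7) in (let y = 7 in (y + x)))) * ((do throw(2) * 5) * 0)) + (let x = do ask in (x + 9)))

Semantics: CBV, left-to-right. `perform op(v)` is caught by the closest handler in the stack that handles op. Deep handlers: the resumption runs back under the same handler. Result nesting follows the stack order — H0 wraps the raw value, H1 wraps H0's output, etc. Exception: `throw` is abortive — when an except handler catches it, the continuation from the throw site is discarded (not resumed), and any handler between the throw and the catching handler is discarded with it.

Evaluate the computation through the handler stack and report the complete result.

Answer: 13

Working:
emit(1) @ H0 ⇒ out+=1
throw(2) @ H1 caught ⇒ 13
H2 returns 13
= 13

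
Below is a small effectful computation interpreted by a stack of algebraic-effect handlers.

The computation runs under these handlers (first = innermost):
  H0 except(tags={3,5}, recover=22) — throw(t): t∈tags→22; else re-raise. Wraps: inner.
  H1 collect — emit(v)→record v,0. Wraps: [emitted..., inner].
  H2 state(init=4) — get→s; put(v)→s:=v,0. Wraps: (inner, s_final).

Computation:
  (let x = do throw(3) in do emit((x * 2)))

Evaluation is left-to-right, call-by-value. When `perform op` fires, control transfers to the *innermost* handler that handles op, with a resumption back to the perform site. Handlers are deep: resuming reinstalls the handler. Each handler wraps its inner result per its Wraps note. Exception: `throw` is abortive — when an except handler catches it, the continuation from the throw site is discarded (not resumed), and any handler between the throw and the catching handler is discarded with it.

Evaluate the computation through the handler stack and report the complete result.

Working:
throw(3) @ H0 caught ⇒ 22
H1 returns [22]
H2 returns ([22], 4)
= ([22], 4)

Answer: ([22], 4)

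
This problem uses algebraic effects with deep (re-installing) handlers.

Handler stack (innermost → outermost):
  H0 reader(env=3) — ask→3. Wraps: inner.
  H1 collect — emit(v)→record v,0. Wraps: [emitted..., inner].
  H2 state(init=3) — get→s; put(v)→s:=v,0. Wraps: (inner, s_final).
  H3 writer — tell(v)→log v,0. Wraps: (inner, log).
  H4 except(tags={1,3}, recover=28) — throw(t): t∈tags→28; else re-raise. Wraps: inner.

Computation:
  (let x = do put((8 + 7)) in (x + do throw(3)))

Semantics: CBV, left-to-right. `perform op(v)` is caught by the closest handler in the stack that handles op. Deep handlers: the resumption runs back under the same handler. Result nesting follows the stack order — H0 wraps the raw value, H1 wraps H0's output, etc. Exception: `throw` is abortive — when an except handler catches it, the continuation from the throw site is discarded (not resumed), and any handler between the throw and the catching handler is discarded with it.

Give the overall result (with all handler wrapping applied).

Answer: 28

Step-by-step:
put(15) @ H2 ⇒ s:=15
throw(3) @ H4 caught ⇒ 28
= 28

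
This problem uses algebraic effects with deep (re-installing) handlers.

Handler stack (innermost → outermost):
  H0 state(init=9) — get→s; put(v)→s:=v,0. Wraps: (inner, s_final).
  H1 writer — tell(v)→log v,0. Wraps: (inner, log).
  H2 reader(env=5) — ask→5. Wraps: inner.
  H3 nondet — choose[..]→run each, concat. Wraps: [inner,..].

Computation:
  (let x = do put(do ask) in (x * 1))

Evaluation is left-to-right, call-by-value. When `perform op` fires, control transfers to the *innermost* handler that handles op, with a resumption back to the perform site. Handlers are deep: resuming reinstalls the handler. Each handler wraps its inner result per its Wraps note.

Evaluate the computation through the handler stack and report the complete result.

Answer: [((0, 5), ())]

Step-by-step:
ask @ H2 ⇒ 5
put(5) @ H0 ⇒ s:=5
H0 returns (0, 5)
H1 returns ((0, 5), ())
H2 returns ((0, 5), ())
H3 returns [((0, 5), ())]
= [((0, 5), ())]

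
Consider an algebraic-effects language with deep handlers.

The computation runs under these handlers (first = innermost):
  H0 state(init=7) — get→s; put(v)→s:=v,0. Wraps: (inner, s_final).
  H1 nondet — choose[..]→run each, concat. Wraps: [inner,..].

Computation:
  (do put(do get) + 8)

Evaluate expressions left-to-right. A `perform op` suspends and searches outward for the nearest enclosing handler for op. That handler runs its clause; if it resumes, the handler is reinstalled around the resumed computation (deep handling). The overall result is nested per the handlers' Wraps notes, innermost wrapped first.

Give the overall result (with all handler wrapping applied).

Answer: [(8, 7)]

Evaluation trace:
get @ H0 ⇒ 7
put(7) @ H0 ⇒ s:=7
H0 returns (8, 7)
H1 returns [(8, 7)]
= [(8, 7)]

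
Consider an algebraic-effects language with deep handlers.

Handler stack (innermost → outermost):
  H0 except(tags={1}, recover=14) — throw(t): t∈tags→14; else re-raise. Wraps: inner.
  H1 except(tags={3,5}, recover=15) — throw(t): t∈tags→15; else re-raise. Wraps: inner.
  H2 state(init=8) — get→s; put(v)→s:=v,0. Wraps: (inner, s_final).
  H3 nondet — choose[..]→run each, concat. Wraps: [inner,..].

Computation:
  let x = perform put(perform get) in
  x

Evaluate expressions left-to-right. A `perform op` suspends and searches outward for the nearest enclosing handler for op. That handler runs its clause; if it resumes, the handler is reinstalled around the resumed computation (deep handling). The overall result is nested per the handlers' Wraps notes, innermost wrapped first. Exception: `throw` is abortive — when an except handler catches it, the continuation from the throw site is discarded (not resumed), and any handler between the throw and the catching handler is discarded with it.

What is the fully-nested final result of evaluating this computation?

Evaluation trace:
get @ H2 ⇒ 8
put(8) @ H2 ⇒ s:=8
H0 returns 0
H1 returns 0
H2 returns (0, 8)
H3 returns [(0, 8)]
= [(0, 8)]

Answer: [(0, 8)]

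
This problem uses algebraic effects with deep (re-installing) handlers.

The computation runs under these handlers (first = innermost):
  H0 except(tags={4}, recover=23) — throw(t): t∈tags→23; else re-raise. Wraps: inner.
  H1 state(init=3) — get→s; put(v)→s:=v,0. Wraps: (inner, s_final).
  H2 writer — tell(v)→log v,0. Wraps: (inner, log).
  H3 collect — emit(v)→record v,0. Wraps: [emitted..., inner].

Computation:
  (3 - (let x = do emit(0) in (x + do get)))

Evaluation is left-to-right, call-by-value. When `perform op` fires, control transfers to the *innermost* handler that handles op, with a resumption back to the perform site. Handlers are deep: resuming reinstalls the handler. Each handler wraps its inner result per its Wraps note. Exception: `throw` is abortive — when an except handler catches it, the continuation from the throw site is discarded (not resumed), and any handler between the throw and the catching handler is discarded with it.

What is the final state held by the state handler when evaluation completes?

Step-by-step:
emit(0) @ H3 ⇒ out+=0
get @ H1 ⇒ 3
H0 returns 0
H1 returns (0, 3)
H2 returns ((0, 3), ())
H3 returns [0, ((0, 3), ())]
= [0, ((0, 3), ())]

Answer: 3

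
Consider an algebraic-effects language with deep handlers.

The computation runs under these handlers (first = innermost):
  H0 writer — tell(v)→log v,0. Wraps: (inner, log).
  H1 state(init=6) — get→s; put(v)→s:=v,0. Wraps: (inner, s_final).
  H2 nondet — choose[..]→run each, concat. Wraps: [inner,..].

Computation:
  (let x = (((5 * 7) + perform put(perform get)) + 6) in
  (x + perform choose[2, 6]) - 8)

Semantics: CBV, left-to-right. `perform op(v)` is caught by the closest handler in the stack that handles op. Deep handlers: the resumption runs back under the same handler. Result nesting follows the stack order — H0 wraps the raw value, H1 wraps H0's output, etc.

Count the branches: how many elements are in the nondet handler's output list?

Answer: 2

Evaluation trace:
get @ H1 ⇒ 6
put(6) @ H1 ⇒ s:=6
choose[2, 6] @ H2
  branch[0] choose=2:
    H0 returns (35, ())
    H1 returns ((35, ()), 6)
    H2 returns [((35, ()), 6)]
  branch[1] choose=6:
    H0 returns (39, ())
    H1 returns ((39, ()), 6)
    H2 returns [((39, ()), 6)]
= [((35, ()), 6), ((39, ()), 6)]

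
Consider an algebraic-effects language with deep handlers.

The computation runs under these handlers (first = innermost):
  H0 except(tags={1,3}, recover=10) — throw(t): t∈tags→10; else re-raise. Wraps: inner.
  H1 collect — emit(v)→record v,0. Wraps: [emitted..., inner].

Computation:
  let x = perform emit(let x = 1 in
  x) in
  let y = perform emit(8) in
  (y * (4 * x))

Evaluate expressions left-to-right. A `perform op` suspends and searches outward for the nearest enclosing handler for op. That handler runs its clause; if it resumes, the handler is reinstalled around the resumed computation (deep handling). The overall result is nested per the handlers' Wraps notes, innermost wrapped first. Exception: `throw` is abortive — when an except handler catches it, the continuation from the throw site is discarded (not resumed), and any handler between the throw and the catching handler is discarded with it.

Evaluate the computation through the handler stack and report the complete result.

Evaluation trace:
emit(1) @ H1 ⇒ out+=1
emit(8) @ H1 ⇒ out+=8
H0 returns 0
H1 returns [1, 8, 0]
= [1, 8, 0]

Answer: [1, 8, 0]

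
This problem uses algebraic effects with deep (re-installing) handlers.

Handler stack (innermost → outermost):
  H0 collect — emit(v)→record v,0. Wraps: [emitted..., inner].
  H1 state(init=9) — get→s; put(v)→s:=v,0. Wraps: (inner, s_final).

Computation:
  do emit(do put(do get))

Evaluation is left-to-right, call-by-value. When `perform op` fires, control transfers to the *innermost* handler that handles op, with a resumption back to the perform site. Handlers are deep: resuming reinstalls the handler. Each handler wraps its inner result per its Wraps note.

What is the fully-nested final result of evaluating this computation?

Working:
get @ H1 ⇒ 9
put(9) @ H1 ⇒ s:=9
emit(0) @ H0 ⇒ out+=0
H0 returns [0, 0]
H1 returns ([0, 0], 9)
= ([0, 0], 9)

Answer: ([0, 0], 9)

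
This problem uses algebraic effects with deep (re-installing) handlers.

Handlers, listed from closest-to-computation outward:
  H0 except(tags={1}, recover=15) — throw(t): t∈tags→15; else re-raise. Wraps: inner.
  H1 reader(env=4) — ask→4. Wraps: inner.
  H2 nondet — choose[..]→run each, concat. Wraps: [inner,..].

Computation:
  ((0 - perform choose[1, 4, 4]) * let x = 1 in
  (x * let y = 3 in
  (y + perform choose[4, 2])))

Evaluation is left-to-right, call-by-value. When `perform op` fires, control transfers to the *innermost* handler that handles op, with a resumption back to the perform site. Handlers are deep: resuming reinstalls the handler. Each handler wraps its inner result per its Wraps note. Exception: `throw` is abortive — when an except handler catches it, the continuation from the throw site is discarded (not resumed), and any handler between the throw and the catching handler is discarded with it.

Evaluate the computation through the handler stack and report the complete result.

Answer: [-7, -5, -28, -20, -28, -20]

Working:
choose[1, 4, 4] @ H2
  branch[0] choose=1:
    choose[4, 2] @ H2
      branch[0] choose=4:
        H0 returns -7
        H1 returns -7
        H2 returns [-7]
      branch[1] choose=2:
        H0 returns -5
        H1 returns -5
        H2 returns [-5]
  branch[1] choose=4:
    choose[4, 2] @ H2
      branch[0] choose=4:
        H0 returns -28
        H1 returns -28
        H2 returns [-28]
      branch[1] choose=2:
        H0 returns -20
        H1 returns -20
        H2 returns [-20]
  branch[2] choose=4:
    choose[4, 2] @ H2
      branch[0] choose=4:
        H0 returns -28
        H1 returns -28
        H2 returns [-28]
      branch[1] choose=2:
        H0 returns -20
        H1 returns -20
        H2 returns [-20]
= [-7, -5, -28, -20, -28, -20]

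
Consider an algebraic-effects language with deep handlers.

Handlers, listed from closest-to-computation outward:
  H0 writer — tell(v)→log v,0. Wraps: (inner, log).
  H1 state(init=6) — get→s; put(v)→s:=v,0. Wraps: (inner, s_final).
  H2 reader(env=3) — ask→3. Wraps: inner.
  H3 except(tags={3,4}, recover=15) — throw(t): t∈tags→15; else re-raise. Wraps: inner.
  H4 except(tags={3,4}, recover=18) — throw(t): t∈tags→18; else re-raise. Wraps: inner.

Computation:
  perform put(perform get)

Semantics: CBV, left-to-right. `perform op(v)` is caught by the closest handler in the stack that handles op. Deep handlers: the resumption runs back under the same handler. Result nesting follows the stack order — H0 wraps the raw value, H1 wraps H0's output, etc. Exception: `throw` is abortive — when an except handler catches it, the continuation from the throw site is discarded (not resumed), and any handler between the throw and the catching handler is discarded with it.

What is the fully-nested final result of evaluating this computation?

Answer: ((0, ()), 6)

Step-by-step:
get @ H1 ⇒ 6
put(6) @ H1 ⇒ s:=6
H0 returns (0, ())
H1 returns ((0, ()), 6)
H2 returns ((0, ()), 6)
H3 returns ((0, ()), 6)
H4 returns ((0, ()), 6)
= ((0, ()), 6)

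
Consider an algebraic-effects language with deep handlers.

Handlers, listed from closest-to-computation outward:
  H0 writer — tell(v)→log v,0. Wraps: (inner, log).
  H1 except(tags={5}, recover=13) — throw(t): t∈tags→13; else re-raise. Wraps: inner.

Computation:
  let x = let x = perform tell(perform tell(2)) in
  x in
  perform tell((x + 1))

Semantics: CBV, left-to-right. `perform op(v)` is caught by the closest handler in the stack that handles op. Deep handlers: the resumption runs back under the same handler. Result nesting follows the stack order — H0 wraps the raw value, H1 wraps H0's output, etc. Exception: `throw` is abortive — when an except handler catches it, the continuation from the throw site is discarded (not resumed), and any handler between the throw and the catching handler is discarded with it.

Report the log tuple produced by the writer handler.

Step-by-step:
tell(2) @ H0 ⇒ log+=2
tell(0) @ H0 ⇒ log+=0
tell(1) @ H0 ⇒ log+=1
H0 returns (0, (2, 0, 1))
H1 returns (0, (2, 0, 1))
= (0, (2, 0, 1))

Answer: (2, 0, 1)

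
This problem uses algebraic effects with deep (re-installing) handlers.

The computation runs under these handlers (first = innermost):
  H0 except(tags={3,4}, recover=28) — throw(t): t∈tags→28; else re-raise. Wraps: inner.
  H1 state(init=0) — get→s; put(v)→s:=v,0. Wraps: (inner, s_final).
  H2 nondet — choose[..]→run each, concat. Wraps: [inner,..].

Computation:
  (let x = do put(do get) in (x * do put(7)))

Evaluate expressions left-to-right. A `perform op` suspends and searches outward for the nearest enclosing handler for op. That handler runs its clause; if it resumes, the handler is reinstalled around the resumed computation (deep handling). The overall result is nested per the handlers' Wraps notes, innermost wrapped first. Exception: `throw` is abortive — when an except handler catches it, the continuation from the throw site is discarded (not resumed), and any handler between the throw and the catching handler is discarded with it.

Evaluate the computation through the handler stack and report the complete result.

Evaluation trace:
get @ H1 ⇒ 0
put(0) @ H1 ⇒ s:=0
put(7) @ H1 ⇒ s:=7
H0 returns 0
H1 returns (0, 7)
H2 returns [(0, 7)]
= [(0, 7)]

Answer: [(0, 7)]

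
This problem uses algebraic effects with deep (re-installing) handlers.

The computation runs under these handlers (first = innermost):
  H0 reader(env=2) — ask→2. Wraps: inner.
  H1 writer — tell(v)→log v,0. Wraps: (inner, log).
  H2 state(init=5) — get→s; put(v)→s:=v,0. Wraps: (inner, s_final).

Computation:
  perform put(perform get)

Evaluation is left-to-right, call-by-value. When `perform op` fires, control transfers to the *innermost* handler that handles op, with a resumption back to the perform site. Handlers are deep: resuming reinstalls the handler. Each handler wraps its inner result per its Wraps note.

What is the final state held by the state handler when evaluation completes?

Answer: 5

Working:
get @ H2 ⇒ 5
put(5) @ H2 ⇒ s:=5
H0 returns 0
H1 returns (0, ())
H2 returns ((0, ()), 5)
= ((0, ()), 5)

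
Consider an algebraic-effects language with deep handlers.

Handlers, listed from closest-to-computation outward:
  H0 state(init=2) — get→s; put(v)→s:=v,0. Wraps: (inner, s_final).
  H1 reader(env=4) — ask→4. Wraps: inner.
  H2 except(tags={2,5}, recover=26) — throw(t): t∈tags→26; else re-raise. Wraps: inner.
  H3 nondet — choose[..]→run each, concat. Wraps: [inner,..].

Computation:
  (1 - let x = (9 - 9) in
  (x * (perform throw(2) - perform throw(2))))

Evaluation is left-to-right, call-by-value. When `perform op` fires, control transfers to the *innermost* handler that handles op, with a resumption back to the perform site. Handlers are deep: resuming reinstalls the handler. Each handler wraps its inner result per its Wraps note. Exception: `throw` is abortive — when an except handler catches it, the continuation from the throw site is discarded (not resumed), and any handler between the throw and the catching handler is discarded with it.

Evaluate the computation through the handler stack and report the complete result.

Working:
throw(2) @ H2 caught ⇒ 26
H3 returns [26]
= [26]

Answer: [26]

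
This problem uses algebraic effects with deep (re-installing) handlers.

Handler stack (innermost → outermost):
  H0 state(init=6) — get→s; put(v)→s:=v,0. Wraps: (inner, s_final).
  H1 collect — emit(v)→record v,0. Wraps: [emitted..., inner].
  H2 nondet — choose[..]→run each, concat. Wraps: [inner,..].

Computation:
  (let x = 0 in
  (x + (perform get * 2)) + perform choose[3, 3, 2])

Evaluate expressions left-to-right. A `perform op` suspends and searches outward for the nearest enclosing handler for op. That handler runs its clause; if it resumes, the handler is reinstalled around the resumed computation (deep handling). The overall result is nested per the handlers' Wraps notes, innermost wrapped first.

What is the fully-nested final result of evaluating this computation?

Step-by-step:
get @ H0 ⇒ 6
choose[3, 3, 2] @ H2
  branch[0] choose=3:
    H0 returns (15, 6)
    H1 returns [(15, 6)]
    H2 returns [[(15, 6)]]
  branch[1] choose=3:
    H0 returns (15, 6)
    H1 returns [(15, 6)]
    H2 returns [[(15, 6)]]
  branch[2] choose=2:
    H0 returns (14, 6)
    H1 returns [(14, 6)]
    H2 returns [[(14, 6)]]
= [[(15, 6)], [(15, 6)], [(14, 6)]]

Answer: [[(15, 6)], [(15, 6)], [(14, 6)]]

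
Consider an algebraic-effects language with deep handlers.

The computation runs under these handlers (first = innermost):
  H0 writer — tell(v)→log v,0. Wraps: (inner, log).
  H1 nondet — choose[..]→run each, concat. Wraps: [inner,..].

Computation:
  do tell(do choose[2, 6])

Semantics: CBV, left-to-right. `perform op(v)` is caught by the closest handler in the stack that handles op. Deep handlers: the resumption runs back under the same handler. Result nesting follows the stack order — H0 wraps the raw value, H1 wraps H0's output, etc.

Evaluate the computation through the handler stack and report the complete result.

Answer: [(0, (2)), (0, (6))]

Evaluation trace:
choose[2, 6] @ H1
  branch[0] choose=2:
    tell(2) @ H0 ⇒ log+=2
    H0 returns (0, (2))
    H1 returns [(0, (2))]
  branch[1] choose=6:
    tell(6) @ H0 ⇒ log+=6
    H0 returns (0, (6))
    H1 returns [(0, (6))]
= [(0, (2)), (0, (6))]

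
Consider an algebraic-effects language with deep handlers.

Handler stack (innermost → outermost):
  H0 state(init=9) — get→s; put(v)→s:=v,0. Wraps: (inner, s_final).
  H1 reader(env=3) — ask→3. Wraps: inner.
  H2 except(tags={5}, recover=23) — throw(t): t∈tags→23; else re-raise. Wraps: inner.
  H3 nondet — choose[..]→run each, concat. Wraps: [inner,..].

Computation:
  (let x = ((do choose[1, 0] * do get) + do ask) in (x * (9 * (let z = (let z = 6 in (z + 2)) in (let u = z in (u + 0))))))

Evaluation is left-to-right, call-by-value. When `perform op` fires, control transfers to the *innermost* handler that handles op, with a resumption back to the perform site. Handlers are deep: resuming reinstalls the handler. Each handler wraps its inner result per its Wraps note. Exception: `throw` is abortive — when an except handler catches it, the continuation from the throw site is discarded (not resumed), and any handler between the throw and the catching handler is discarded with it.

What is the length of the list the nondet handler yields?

Working:
choose[1, 0] @ H3
  branch[0] choose=1:
    get @ H0 ⇒ 9
    ask @ H1 ⇒ 3
    H0 returns (864, 9)
    H1 returns (864, 9)
    H2 returns (864, 9)
    H3 returns [(864, 9)]
  branch[1] choose=0:
    get @ H0 ⇒ 9
    ask @ H1 ⇒ 3
    H0 returns (216, 9)
    H1 returns (216, 9)
    H2 returns (216, 9)
    H3 returns [(216, 9)]
= [(864, 9), (216, 9)]

Answer: 2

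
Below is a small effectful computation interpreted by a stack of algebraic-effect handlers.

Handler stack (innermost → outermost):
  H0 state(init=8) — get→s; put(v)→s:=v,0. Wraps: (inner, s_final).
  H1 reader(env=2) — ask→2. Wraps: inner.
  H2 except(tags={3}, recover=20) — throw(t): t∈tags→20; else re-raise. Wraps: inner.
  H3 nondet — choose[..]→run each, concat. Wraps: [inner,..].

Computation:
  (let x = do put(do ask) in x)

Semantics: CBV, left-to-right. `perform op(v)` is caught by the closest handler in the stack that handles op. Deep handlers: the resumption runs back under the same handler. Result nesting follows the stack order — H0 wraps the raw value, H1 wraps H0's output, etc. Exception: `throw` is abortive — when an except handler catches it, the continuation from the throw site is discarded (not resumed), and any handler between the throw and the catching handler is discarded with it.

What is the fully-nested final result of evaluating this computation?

Step-by-step:
ask @ H1 ⇒ 2
put(2) @ H0 ⇒ s:=2
H0 returns (0, 2)
H1 returns (0, 2)
H2 returns (0, 2)
H3 returns [(0, 2)]
= [(0, 2)]

Answer: [(0, 2)]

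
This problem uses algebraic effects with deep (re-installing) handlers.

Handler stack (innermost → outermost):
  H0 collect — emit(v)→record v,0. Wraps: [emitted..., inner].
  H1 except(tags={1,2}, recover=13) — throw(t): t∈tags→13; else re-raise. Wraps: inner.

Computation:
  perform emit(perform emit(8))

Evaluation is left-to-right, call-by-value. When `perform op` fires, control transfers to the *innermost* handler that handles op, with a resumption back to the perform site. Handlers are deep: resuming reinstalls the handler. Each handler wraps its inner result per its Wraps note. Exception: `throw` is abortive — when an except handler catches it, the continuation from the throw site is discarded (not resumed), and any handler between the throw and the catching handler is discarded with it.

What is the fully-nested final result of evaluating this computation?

Evaluation trace:
emit(8) @ H0 ⇒ out+=8
emit(0) @ H0 ⇒ out+=0
H0 returns [8, 0, 0]
H1 returns [8, 0, 0]
= [8, 0, 0]

Answer: [8, 0, 0]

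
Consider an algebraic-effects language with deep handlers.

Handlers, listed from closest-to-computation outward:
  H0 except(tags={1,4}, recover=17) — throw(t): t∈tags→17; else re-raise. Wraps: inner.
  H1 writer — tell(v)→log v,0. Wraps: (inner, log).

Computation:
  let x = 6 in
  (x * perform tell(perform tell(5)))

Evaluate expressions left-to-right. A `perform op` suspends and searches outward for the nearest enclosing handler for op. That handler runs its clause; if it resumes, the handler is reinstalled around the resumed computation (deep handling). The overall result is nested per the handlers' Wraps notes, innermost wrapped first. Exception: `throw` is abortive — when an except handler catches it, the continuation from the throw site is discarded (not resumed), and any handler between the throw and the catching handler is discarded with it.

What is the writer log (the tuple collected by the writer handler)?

Working:
tell(5) @ H1 ⇒ log+=5
tell(0) @ H1 ⇒ log+=0
H0 returns 0
H1 returns (0, (5, 0))
= (0, (5, 0))

Answer: (5, 0)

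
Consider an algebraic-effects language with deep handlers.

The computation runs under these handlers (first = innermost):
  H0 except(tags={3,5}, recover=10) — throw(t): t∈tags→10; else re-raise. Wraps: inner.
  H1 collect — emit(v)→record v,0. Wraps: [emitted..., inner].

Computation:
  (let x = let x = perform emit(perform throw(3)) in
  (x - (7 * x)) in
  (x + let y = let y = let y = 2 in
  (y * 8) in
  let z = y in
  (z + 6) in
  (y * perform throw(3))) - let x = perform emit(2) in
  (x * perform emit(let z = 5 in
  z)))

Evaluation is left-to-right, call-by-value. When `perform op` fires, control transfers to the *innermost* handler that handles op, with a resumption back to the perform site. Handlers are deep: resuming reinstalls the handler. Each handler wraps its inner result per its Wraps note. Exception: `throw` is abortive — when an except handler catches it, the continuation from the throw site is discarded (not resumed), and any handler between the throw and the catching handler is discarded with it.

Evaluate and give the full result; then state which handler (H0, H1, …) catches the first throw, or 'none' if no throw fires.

Answer: [10] ; first throw caught by: H0

Working:
throw(3) @ H0 caught ⇒ 10
H1 returns [10]
= [10]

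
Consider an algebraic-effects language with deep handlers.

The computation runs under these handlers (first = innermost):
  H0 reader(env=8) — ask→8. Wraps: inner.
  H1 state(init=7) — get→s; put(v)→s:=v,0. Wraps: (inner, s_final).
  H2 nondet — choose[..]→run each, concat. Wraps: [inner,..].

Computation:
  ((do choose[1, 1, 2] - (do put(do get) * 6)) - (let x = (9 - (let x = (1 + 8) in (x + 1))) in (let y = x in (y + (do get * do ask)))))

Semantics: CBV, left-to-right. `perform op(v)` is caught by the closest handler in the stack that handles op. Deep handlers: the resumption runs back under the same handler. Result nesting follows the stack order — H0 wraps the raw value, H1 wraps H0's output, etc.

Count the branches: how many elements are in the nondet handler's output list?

Answer: 3

Working:
choose[1, 1, 2] @ H2
  branch[0] choose=1:
    get @ H1 ⇒ 7
    put(7) @ H1 ⇒ s:=7
    get @ H1 ⇒ 7
    ask @ H0 ⇒ 8
    H0 returns -54
    H1 returns (-54, 7)
    H2 returns [(-54, 7)]
  branch[1] choose=1:
    get @ H1 ⇒ 7
    put(7) @ H1 ⇒ s:=7
    get @ H1 ⇒ 7
    ask @ H0 ⇒ 8
    H0 returns -54
    H1 returns (-54, 7)
    H2 returns [(-54, 7)]
  branch[2] choose=2:
    get @ H1 ⇒ 7
    put(7) @ H1 ⇒ s:=7
    get @ H1 ⇒ 7
    ask @ H0 ⇒ 8
    H0 returns -53
    H1 returns (-53, 7)
    H2 returns [(-53, 7)]
= [(-54, 7), (-54, 7), (-53, 7)]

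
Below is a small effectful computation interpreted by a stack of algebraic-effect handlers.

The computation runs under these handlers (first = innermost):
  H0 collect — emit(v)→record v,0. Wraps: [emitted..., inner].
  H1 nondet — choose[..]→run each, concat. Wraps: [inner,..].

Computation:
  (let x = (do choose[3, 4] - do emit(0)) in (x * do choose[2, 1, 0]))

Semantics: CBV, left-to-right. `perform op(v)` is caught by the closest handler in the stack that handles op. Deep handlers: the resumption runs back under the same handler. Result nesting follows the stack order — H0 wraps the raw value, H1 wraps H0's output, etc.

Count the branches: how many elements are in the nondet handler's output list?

Evaluation trace:
choose[3, 4] @ H1
  branch[0] choose=3:
    emit(0) @ H0 ⇒ out+=0
    choose[2, 1, 0] @ H1
      branch[0] choose=2:
        H0 returns [0, 6]
        H1 returns [[0, 6]]
      branch[1] choose=1:
        H0 returns [0, 3]
        H1 returns [[0, 3]]
      branch[2] choose=0:
        H0 returns [0, 0]
        H1 returns [[0, 0]]
  branch[1] choose=4:
    emit(0) @ H0 ⇒ out+=0
    choose[2, 1, 0] @ H1
      branch[0] choose=2:
        H0 returns [0, 8]
        H1 returns [[0, 8]]
      branch[1] choose=1:
        H0 returns [0, 4]
        H1 returns [[0, 4]]
      branch[2] choose=0:
        H0 returns [0, 0]
        H1 returns [[0, 0]]
= [[0, 6], [0, 3], [0, 0], [0, 8], [0, 4], [0, 0]]

Answer: 6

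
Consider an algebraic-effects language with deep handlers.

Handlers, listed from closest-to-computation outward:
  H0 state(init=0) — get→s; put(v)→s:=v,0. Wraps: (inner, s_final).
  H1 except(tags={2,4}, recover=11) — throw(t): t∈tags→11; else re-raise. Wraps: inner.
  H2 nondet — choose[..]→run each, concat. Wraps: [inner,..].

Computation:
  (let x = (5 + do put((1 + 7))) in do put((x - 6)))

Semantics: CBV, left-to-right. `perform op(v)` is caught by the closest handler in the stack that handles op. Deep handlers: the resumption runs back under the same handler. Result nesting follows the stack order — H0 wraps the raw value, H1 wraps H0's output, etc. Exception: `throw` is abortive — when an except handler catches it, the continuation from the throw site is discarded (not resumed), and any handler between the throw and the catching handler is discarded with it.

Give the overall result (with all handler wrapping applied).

Step-by-step:
put(8) @ H0 ⇒ s:=8
put(-1) @ H0 ⇒ s:=-1
H0 returns (0, -1)
H1 returns (0, -1)
H2 returns [(0, -1)]
= [(0, -1)]

Answer: [(0, -1)]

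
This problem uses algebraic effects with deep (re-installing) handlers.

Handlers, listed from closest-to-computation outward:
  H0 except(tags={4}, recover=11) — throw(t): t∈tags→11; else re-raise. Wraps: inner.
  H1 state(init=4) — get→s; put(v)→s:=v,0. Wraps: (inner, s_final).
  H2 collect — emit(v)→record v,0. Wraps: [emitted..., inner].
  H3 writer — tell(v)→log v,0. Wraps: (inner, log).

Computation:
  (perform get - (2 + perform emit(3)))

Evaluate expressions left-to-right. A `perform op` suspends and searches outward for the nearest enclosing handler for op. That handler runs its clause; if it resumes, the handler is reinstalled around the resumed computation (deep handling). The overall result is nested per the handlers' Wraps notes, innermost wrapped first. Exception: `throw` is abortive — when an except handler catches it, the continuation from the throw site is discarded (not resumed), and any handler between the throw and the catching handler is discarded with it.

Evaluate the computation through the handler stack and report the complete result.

Working:
get @ H1 ⇒ 4
emit(3) @ H2 ⇒ out+=3
H0 returns 2
H1 returns (2, 4)
H2 returns [3, (2, 4)]
H3 returns ([3, (2, 4)], ())
= ([3, (2, 4)], ())

Answer: ([3, (2, 4)], ())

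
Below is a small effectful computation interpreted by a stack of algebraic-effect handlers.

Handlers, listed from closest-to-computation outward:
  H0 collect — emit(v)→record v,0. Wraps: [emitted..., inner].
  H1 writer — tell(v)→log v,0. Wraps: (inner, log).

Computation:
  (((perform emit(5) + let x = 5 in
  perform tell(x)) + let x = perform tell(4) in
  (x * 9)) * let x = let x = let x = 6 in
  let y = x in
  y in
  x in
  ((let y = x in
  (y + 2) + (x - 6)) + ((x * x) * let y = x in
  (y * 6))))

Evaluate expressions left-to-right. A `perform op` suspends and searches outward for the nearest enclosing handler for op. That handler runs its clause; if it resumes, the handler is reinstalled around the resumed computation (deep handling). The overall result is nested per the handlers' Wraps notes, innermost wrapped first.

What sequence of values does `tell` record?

Answer: (5, 4)

Step-by-step:
emit(5) @ H0 ⇒ out+=5
tell(5) @ H1 ⇒ log+=5
tell(4) @ H1 ⇒ log+=4
H0 returns [5, 0]
H1 returns ([5, 0], (5, 4))
= ([5, 0], (5, 4))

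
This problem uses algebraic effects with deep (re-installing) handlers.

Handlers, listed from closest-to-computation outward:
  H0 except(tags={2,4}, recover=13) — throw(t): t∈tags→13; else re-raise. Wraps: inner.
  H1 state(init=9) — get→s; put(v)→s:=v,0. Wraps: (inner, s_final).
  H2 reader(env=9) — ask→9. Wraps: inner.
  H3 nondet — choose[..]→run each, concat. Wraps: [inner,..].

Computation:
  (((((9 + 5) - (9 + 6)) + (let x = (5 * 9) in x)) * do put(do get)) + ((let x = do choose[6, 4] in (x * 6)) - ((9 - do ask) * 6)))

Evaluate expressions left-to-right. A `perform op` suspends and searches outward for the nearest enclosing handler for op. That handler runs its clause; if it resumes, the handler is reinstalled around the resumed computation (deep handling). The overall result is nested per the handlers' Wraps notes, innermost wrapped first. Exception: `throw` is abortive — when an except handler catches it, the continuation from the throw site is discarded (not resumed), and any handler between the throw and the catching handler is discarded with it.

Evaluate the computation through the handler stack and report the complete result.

Answer: [(36, 9), (24, 9)]

Step-by-step:
get @ H1 ⇒ 9
put(9) @ H1 ⇒ s:=9
choose[6, 4] @ H3
  branch[0] choose=6:
    ask @ H2 ⇒ 9
    H0 returns 36
    H1 returns (36, 9)
    H2 returns (36, 9)
    H3 returns [(36, 9)]
  branch[1] choose=4:
    ask @ H2 ⇒ 9
    H0 returns 24
    H1 returns (24, 9)
    H2 returns (24, 9)
    H3 returns [(24, 9)]
= [(36, 9), (24, 9)]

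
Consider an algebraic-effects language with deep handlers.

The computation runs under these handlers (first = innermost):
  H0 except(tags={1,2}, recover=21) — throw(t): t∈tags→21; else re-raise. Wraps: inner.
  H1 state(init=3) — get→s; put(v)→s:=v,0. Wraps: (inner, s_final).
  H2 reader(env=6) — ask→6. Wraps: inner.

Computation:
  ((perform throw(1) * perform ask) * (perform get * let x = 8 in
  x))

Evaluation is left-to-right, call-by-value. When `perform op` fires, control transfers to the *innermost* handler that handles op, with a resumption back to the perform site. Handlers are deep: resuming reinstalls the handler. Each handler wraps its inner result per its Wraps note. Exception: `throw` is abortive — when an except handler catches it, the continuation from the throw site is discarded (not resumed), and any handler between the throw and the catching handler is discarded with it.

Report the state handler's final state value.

Answer: 3

Step-by-step:
throw(1) @ H0 caught ⇒ 21
H1 returns (21, 3)
H2 returns (21, 3)
= (21, 3)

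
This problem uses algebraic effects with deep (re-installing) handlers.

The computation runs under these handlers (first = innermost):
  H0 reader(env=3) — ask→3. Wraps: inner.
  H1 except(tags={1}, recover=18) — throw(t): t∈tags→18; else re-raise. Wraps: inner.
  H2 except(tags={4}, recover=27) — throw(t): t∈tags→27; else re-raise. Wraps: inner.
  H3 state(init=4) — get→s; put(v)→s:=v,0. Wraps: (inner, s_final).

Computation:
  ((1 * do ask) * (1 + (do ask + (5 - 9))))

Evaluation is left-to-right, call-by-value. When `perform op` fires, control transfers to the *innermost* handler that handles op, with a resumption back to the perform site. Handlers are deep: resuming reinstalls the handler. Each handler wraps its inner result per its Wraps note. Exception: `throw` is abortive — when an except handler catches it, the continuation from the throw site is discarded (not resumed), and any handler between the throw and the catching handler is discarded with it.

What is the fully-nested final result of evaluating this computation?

Answer: (0, 4)

Step-by-step:
ask @ H0 ⇒ 3
ask @ H0 ⇒ 3
H0 returns 0
H1 returns 0
H2 returns 0
H3 returns (0, 4)
= (0, 4)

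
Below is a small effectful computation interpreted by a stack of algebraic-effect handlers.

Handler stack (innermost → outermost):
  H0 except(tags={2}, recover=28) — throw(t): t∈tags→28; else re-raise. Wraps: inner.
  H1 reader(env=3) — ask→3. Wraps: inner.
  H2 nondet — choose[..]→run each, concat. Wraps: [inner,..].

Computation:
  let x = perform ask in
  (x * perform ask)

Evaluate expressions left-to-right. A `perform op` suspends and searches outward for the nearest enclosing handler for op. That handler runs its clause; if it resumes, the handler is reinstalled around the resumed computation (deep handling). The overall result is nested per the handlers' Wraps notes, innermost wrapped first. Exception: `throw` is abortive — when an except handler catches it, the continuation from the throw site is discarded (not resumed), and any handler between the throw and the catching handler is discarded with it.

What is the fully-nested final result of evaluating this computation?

Evaluation trace:
ask @ H1 ⇒ 3
ask @ H1 ⇒ 3
H0 returns 9
H1 returns 9
H2 returns [9]
= [9]

Answer: [9]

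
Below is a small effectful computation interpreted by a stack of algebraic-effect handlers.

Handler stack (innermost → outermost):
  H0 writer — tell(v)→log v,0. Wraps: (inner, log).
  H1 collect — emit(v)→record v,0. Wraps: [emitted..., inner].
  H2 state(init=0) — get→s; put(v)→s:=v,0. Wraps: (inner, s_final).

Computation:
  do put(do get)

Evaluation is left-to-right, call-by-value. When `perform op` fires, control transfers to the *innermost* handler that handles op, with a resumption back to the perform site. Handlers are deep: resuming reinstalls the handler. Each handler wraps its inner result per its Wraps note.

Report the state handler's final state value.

Step-by-step:
get @ H2 ⇒ 0
put(0) @ H2 ⇒ s:=0
H0 returns (0, ())
H1 returns [(0, ())]
H2 returns ([(0, ())], 0)
= ([(0, ())], 0)

Answer: 0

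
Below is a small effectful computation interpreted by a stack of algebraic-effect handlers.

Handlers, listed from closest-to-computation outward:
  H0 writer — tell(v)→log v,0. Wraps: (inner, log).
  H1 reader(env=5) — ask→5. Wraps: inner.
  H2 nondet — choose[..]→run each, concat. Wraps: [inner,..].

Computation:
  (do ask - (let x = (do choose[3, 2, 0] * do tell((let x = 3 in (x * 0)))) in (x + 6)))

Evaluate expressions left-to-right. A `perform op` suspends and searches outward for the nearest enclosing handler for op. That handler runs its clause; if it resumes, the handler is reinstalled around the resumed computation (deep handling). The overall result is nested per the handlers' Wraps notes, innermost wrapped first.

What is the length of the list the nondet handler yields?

Answer: 3

Evaluation trace:
ask @ H1 ⇒ 5
choose[3, 2, 0] @ H2
  branch[0] choose=3:
    tell(0) @ H0 ⇒ log+=0
    H0 returns (-1, (0))
    H1 returns (-1, (0))
    H2 returns [(-1, (0))]
  branch[1] choose=2:
    tell(0) @ H0 ⇒ log+=0
    H0 returns (-1, (0))
    H1 returns (-1, (0))
    H2 returns [(-1, (0))]
  branch[2] choose=0:
    tell(0) @ H0 ⇒ log+=0
    H0 returns (-1, (0))
    H1 returns (-1, (0))
    H2 returns [(-1, (0))]
= [(-1, (0)), (-1, (0)), (-1, (0))]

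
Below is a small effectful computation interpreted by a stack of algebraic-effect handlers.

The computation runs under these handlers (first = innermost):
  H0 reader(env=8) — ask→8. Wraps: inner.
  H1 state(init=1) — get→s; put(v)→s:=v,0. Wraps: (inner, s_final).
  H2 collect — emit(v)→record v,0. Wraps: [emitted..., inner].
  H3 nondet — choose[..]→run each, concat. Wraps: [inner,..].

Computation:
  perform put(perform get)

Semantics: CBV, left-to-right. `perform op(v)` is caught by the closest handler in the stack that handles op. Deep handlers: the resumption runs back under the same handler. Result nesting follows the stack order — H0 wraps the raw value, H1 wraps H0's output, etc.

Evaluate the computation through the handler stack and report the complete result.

Working:
get @ H1 ⇒ 1
put(1) @ H1 ⇒ s:=1
H0 returns 0
H1 returns (0, 1)
H2 returns [(0, 1)]
H3 returns [[(0, 1)]]
= [[(0, 1)]]

Answer: [[(0, 1)]]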